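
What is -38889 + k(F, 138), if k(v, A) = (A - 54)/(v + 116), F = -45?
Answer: -2761035/71 ≈ -38888.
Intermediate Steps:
k(v, A) = (-54 + A)/(116 + v)
-38889 + k(F, 138) = -38889 + (-54 + 138)/(116 - 45) = -38889 + 84/71 = -2761035/71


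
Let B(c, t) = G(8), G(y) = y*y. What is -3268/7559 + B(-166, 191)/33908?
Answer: -27581892/64077643 ≈ -0.43044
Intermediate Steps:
G(y) = y**2
B(c, t) = 64 (B(c, t) = 8**2 = 64)
-3268/7559 + B(-166, 191)/33908 = -3268/7559 + 64/33908 = -3268*1/7559 + 64*(1/33908) = -3268/7559 + 16/8477 = -27581892/64077643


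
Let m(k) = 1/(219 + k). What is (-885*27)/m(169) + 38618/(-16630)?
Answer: -77090546209/8315 ≈ -9.2713e+6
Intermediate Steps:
(-885*27)/m(169) + 38618/(-16630) = (-885*27)/(1/(219 + 169)) + 38618/(-16630) = -23895/(1/388) + 38618*(-1/16630) = -23895/1/388 - 19309/8315 = -23895*388 - 19309/8315 = -9271260 - 19309/8315 = -77090546209/8315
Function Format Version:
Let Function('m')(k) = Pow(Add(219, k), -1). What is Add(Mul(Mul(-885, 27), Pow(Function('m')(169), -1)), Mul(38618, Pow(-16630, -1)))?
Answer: Rational(-77090546209, 8315) ≈ -9.2713e+6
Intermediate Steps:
Add(Mul(Mul(-885, 27), Pow(Function('m')(169), -1)), Mul(38618, Pow(-16630, -1))) = Add(Mul(Mul(-885, 27), Pow(Pow(Add(219, 169), -1), -1)), Mul(38618, Pow(-16630, -1))) = Add(Mul(-23895, Pow(Pow(388, -1), -1)), Mul(38618, Rational(-1, 16630))) = Add(Mul(-23895, Pow(Rational(1, 388), -1)), Rational(-19309, 8315)) = Add(Mul(-23895, 388), Rational(-19309, 8315)) = Add(-9271260, Rational(-19309, 8315)) = Rational(-77090546209, 8315)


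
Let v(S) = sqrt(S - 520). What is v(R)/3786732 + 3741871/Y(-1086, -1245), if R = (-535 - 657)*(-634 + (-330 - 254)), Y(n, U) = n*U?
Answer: 3741871/1352070 + sqrt(362834)/1893366 ≈ 2.7678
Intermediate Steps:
Y(n, U) = U*n
R = 1451856 (R = -1192*(-634 - 584) = -1192*(-1218) = 1451856)
v(S) = sqrt(-520 + S)
v(R)/3786732 + 3741871/Y(-1086, -1245) = sqrt(-520 + 1451856)/3786732 + 3741871/((-1245*(-1086))) = sqrt(1451336)*(1/3786732) + 3741871/1352070 = (2*sqrt(362834))*(1/3786732) + 3741871*(1/1352070) = sqrt(362834)/1893366 + 3741871/1352070 = 3741871/1352070 + sqrt(362834)/1893366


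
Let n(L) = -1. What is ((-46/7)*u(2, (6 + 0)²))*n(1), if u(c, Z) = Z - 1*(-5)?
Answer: 1886/7 ≈ 269.43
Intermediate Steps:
u(c, Z) = 5 + Z (u(c, Z) = Z + 5 = 5 + Z)
((-46/7)*u(2, (6 + 0)²))*n(1) = ((-46/7)*(5 + (6 + 0)²))*(-1) = ((-46*⅐)*(5 + 6²))*(-1) = -46*(5 + 36)/7*(-1) = -46/7*41*(-1) = -1886/7*(-1) = 1886/7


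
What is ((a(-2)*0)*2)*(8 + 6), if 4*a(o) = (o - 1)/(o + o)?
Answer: 0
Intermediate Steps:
a(o) = (-1 + o)/(8*o) (a(o) = ((o - 1)/(o + o))/4 = ((-1 + o)/((2*o)))/4 = ((-1 + o)*(1/(2*o)))/4 = ((-1 + o)/(2*o))/4 = (-1 + o)/(8*o))
((a(-2)*0)*2)*(8 + 6) = ((((⅛)*(-1 - 2)/(-2))*0)*2)*(8 + 6) = ((((⅛)*(-½)*(-3))*0)*2)*14 = (((3/16)*0)*2)*14 = (0*2)*14 = 0*14 = 0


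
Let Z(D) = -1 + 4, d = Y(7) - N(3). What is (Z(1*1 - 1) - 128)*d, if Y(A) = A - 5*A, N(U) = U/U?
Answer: 3625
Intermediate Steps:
N(U) = 1
Y(A) = -4*A
d = -29 (d = -4*7 - 1*1 = -28 - 1 = -29)
Z(D) = 3
(Z(1*1 - 1) - 128)*d = (3 - 128)*(-29) = -125*(-29) = 3625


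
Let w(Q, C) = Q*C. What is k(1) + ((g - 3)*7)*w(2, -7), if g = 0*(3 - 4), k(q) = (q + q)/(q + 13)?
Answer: 2059/7 ≈ 294.14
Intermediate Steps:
w(Q, C) = C*Q
k(q) = 2*q/(13 + q) (k(q) = (2*q)/(13 + q) = 2*q/(13 + q))
g = 0 (g = 0*(-1) = 0)
k(1) + ((g - 3)*7)*w(2, -7) = 2*1/(13 + 1) + ((0 - 3)*7)*(-7*2) = 2*1/14 - 3*7*(-14) = 2*1*(1/14) - 21*(-14) = ⅐ + 294 = 2059/7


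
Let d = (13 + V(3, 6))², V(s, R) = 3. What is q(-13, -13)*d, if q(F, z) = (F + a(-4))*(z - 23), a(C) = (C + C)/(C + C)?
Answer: 110592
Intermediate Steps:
a(C) = 1 (a(C) = (2*C)/((2*C)) = (2*C)*(1/(2*C)) = 1)
q(F, z) = (1 + F)*(-23 + z) (q(F, z) = (F + 1)*(z - 23) = (1 + F)*(-23 + z))
d = 256 (d = (13 + 3)² = 16² = 256)
q(-13, -13)*d = (-23 - 13 - 23*(-13) - 13*(-13))*256 = (-23 - 13 + 299 + 169)*256 = 432*256 = 110592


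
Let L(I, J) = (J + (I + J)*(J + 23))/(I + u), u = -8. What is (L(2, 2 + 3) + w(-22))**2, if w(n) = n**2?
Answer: 811801/4 ≈ 2.0295e+5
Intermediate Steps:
L(I, J) = (J + (23 + J)*(I + J))/(-8 + I) (L(I, J) = (J + (I + J)*(J + 23))/(I - 8) = (J + (I + J)*(23 + J))/(-8 + I) = (J + (23 + J)*(I + J))/(-8 + I))
(L(2, 2 + 3) + w(-22))**2 = (((2 + 3)**2 + 23*2 + 24*(2 + 3) + 2*(2 + 3))/(-8 + 2) + (-22)**2)**2 = ((5**2 + 46 + 24*5 + 2*5)/(-6) + 484)**2 = (-(25 + 46 + 120 + 10)/6 + 484)**2 = (-1/6*201 + 484)**2 = (-67/2 + 484)**2 = (901/2)**2 = 811801/4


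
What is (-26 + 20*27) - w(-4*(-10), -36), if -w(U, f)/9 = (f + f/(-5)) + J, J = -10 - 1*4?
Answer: 644/5 ≈ 128.80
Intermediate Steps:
J = -14 (J = -10 - 4 = -14)
w(U, f) = 126 - 36*f/5 (w(U, f) = -9*((f + f/(-5)) - 14) = -9*((f + f*(-⅕)) - 14) = -9*((f - f/5) - 14) = -9*(4*f/5 - 14) = -9*(-14 + 4*f/5) = 126 - 36*f/5)
(-26 + 20*27) - w(-4*(-10), -36) = (-26 + 20*27) - (126 - 36/5*(-36)) = (-26 + 540) - (126 + 1296/5) = 514 - 1*1926/5 = 514 - 1926/5 = 644/5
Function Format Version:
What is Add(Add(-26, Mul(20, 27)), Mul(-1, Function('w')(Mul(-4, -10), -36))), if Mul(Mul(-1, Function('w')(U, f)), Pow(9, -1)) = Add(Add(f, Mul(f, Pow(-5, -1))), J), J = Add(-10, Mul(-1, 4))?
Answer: Rational(644, 5) ≈ 128.80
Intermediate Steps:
J = -14 (J = Add(-10, -4) = -14)
Function('w')(U, f) = Add(126, Mul(Rational(-36, 5), f)) (Function('w')(U, f) = Mul(-9, Add(Add(f, Mul(f, Pow(-5, -1))), -14)) = Mul(-9, Add(Add(f, Mul(f, Rational(-1, 5))), -14)) = Mul(-9, Add(Add(f, Mul(Rational(-1, 5), f)), -14)) = Mul(-9, Add(Mul(Rational(4, 5), f), -14)) = Mul(-9, Add(-14, Mul(Rational(4, 5), f))) = Add(126, Mul(Rational(-36, 5), f)))
Add(Add(-26, Mul(20, 27)), Mul(-1, Function('w')(Mul(-4, -10), -36))) = Add(Add(-26, Mul(20, 27)), Mul(-1, Add(126, Mul(Rational(-36, 5), -36)))) = Add(Add(-26, 540), Mul(-1, Add(126, Rational(1296, 5)))) = Add(514, Mul(-1, Rational(1926, 5))) = Add(514, Rational(-1926, 5)) = Rational(644, 5)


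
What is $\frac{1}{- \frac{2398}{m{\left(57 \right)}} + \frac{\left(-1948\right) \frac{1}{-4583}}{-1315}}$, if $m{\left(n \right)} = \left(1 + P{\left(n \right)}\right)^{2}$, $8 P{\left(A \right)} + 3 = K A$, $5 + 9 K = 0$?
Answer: $- \frac{60266450}{13006724719} \approx -0.0046335$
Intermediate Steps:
$K = - \frac{5}{9}$ ($K = - \frac{5}{9} + \frac{1}{9} \cdot 0 = - \frac{5}{9} + 0 = - \frac{5}{9} \approx -0.55556$)
$P{\left(A \right)} = - \frac{3}{8} - \frac{5 A}{72}$ ($P{\left(A \right)} = - \frac{3}{8} + \frac{\left(- \frac{5}{9}\right) A}{8} = - \frac{3}{8} - \frac{5 A}{72}$)
$m{\left(n \right)} = \left(\frac{5}{8} - \frac{5 n}{72}\right)^{2}$ ($m{\left(n \right)} = \left(1 - \left(\frac{3}{8} + \frac{5 n}{72}\right)\right)^{2} = \left(\frac{5}{8} - \frac{5 n}{72}\right)^{2}$)
$\frac{1}{- \frac{2398}{m{\left(57 \right)}} + \frac{\left(-1948\right) \frac{1}{-4583}}{-1315}} = \frac{1}{- \frac{2398}{\frac{25}{5184} \left(9 - 57\right)^{2}} + \frac{\left(-1948\right) \frac{1}{-4583}}{-1315}} = \frac{1}{- \frac{2398}{\frac{25}{5184} \left(9 - 57\right)^{2}} + \left(-1948\right) \left(- \frac{1}{4583}\right) \left(- \frac{1}{1315}\right)} = \frac{1}{- \frac{2398}{\frac{25}{5184} \left(-48\right)^{2}} + \frac{1948}{4583} \left(- \frac{1}{1315}\right)} = \frac{1}{- \frac{2398}{\frac{25}{5184} \cdot 2304} - \frac{1948}{6026645}} = \frac{1}{- \frac{2398}{\frac{100}{9}} - \frac{1948}{6026645}} = \frac{1}{\left(-2398\right) \frac{9}{100} - \frac{1948}{6026645}} = \frac{1}{- \frac{10791}{50} - \frac{1948}{6026645}} = \frac{1}{- \frac{13006724719}{60266450}} = - \frac{60266450}{13006724719}$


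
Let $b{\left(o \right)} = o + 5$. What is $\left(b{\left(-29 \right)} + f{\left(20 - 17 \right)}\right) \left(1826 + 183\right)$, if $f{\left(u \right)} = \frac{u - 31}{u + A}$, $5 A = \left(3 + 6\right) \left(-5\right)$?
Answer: $- \frac{116522}{3} \approx -38841.0$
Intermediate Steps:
$A = -9$ ($A = \frac{\left(3 + 6\right) \left(-5\right)}{5} = \frac{9 \left(-5\right)}{5} = \frac{1}{5} \left(-45\right) = -9$)
$f{\left(u \right)} = \frac{-31 + u}{-9 + u}$ ($f{\left(u \right)} = \frac{u - 31}{u - 9} = \frac{-31 + u}{-9 + u}$)
$b{\left(o \right)} = 5 + o$
$\left(b{\left(-29 \right)} + f{\left(20 - 17 \right)}\right) \left(1826 + 183\right) = \left(\left(5 - 29\right) + \frac{-31 + \left(20 - 17\right)}{-9 + \left(20 - 17\right)}\right) \left(1826 + 183\right) = \left(-24 + \frac{-31 + \left(20 - 17\right)}{-9 + \left(20 - 17\right)}\right) 2009 = \left(-24 + \frac{-31 + 3}{-9 + 3}\right) 2009 = \left(-24 + \frac{1}{-6} \left(-28\right)\right) 2009 = \left(-24 - - \frac{14}{3}\right) 2009 = \left(-24 + \frac{14}{3}\right) 2009 = \left(- \frac{58}{3}\right) 2009 = - \frac{116522}{3}$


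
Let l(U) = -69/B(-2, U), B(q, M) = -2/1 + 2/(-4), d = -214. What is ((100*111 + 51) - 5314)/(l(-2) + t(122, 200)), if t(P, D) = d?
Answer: -29185/932 ≈ -31.314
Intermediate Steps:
t(P, D) = -214
B(q, M) = -5/2 (B(q, M) = -2*1 + 2*(-1/4) = -2 - 1/2 = -5/2)
l(U) = 138/5 (l(U) = -69/(-5/2) = -69*(-2/5) = 138/5)
((100*111 + 51) - 5314)/(l(-2) + t(122, 200)) = ((100*111 + 51) - 5314)/(138/5 - 214) = ((11100 + 51) - 5314)/(-932/5) = (11151 - 5314)*(-5/932) = 5837*(-5/932) = -29185/932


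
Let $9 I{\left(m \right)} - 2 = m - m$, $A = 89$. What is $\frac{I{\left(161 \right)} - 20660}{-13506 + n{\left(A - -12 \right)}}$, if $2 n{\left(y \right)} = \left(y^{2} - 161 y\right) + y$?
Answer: $\frac{371876}{296739} \approx 1.2532$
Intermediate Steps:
$I{\left(m \right)} = \frac{2}{9}$ ($I{\left(m \right)} = \frac{2}{9} + \frac{m - m}{9} = \frac{2}{9} + \frac{1}{9} \cdot 0 = \frac{2}{9} + 0 = \frac{2}{9}$)
$n{\left(y \right)} = \frac{y^{2}}{2} - 80 y$ ($n{\left(y \right)} = \frac{\left(y^{2} - 161 y\right) + y}{2} = \frac{y^{2} - 160 y}{2} = \frac{y^{2}}{2} - 80 y$)
$\frac{I{\left(161 \right)} - 20660}{-13506 + n{\left(A - -12 \right)}} = \frac{\frac{2}{9} - 20660}{-13506 + \frac{\left(89 - -12\right) \left(-160 + \left(89 - -12\right)\right)}{2}} = - \frac{185938}{9 \left(-13506 + \frac{\left(89 + 12\right) \left(-160 + \left(89 + 12\right)\right)}{2}\right)} = - \frac{185938}{9 \left(-13506 + \frac{1}{2} \cdot 101 \left(-160 + 101\right)\right)} = - \frac{185938}{9 \left(-13506 + \frac{1}{2} \cdot 101 \left(-59\right)\right)} = - \frac{185938}{9 \left(-13506 - \frac{5959}{2}\right)} = - \frac{185938}{9 \left(- \frac{32971}{2}\right)} = \left(- \frac{185938}{9}\right) \left(- \frac{2}{32971}\right) = \frac{371876}{296739}$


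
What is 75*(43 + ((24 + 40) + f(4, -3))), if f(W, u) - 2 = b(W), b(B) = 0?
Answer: 8175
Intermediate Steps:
f(W, u) = 2 (f(W, u) = 2 + 0 = 2)
75*(43 + ((24 + 40) + f(4, -3))) = 75*(43 + ((24 + 40) + 2)) = 75*(43 + (64 + 2)) = 75*(43 + 66) = 75*109 = 8175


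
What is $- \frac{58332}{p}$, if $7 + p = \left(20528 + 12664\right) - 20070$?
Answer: $- \frac{58332}{13115} \approx -4.4477$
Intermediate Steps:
$p = 13115$ ($p = -7 + \left(\left(20528 + 12664\right) - 20070\right) = -7 + \left(33192 - 20070\right) = -7 + 13122 = 13115$)
$- \frac{58332}{p} = - \frac{58332}{13115}$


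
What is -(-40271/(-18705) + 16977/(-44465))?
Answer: -294619046/166343565 ≈ -1.7711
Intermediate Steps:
-(-40271/(-18705) + 16977/(-44465)) = -(-40271*(-1/18705) + 16977*(-1/44465)) = -(40271/18705 - 16977/44465) = -1*294619046/166343565 = -294619046/166343565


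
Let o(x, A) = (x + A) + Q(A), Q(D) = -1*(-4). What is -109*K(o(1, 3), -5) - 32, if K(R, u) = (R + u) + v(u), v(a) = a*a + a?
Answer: -2539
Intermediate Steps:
Q(D) = 4
v(a) = a + a² (v(a) = a² + a = a + a²)
o(x, A) = 4 + A + x (o(x, A) = (x + A) + 4 = (A + x) + 4 = 4 + A + x)
K(R, u) = R + u + u*(1 + u) (K(R, u) = (R + u) + u*(1 + u) = R + u + u*(1 + u))
-109*K(o(1, 3), -5) - 32 = -109*((4 + 3 + 1) - 5 - 5*(1 - 5)) - 32 = -109*(8 - 5 - 5*(-4)) - 32 = -109*(8 - 5 + 20) - 32 = -109*23 - 32 = -2507 - 32 = -2539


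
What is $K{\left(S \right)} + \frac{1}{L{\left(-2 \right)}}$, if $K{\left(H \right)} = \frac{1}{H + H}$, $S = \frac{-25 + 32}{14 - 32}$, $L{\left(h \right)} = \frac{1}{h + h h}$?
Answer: $\frac{5}{7} \approx 0.71429$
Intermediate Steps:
$L{\left(h \right)} = \frac{1}{h + h^{2}}$
$S = - \frac{7}{18}$ ($S = \frac{7}{-18} = 7 \left(- \frac{1}{18}\right) = - \frac{7}{18} \approx -0.38889$)
$K{\left(H \right)} = \frac{1}{2 H}$
$K{\left(S \right)} + \frac{1}{L{\left(-2 \right)}} = \frac{1}{2 \left(- \frac{7}{18}\right)} + \frac{1}{\frac{1}{-2} \frac{1}{1 - 2}} = \frac{1}{2} \left(- \frac{18}{7}\right) + \frac{1}{\left(- \frac{1}{2}\right) \frac{1}{-1}} = - \frac{9}{7} + \frac{1}{\left(- \frac{1}{2}\right) \left(-1\right)} = - \frac{9}{7} + \frac{1}{\frac{1}{2}} = - \frac{9}{7} + 2 = \frac{5}{7}$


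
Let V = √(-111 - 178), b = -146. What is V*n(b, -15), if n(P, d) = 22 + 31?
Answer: 901*I ≈ 901.0*I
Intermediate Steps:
n(P, d) = 53
V = 17*I (V = √(-289) = 17*I ≈ 17.0*I)
V*n(b, -15) = (17*I)*53 = 901*I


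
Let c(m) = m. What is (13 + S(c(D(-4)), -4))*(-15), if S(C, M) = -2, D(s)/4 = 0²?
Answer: -165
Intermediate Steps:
D(s) = 0 (D(s) = 4*0² = 4*0 = 0)
(13 + S(c(D(-4)), -4))*(-15) = (13 - 2)*(-15) = 11*(-15) = -165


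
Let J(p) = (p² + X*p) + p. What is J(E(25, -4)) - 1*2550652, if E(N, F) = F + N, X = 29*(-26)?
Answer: -2566024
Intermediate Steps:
X = -754
J(p) = p² - 753*p (J(p) = (p² - 754*p) + p = p² - 753*p)
J(E(25, -4)) - 1*2550652 = (-4 + 25)*(-753 + (-4 + 25)) - 1*2550652 = 21*(-753 + 21) - 2550652 = 21*(-732) - 2550652 = -15372 - 2550652 = -2566024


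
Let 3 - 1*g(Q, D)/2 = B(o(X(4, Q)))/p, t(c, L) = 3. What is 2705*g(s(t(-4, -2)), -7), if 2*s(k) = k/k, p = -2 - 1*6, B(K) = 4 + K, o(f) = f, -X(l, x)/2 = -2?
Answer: 21640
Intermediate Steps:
X(l, x) = 4 (X(l, x) = -2*(-2) = 4)
p = -8 (p = -2 - 6 = -8)
s(k) = 1/2 (s(k) = (k/k)/2 = (1/2)*1 = 1/2)
g(Q, D) = 8 (g(Q, D) = 6 - 2*(4 + 4)/(-8) = 6 - 16*(-1)/8 = 6 - 2*(-1) = 6 + 2 = 8)
2705*g(s(t(-4, -2)), -7) = 2705*8 = 21640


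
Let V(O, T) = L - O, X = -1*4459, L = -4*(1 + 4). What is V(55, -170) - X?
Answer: 4384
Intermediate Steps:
L = -20 (L = -4*5 = -20)
X = -4459
V(O, T) = -20 - O
V(55, -170) - X = (-20 - 1*55) - 1*(-4459) = (-20 - 55) + 4459 = -75 + 4459 = 4384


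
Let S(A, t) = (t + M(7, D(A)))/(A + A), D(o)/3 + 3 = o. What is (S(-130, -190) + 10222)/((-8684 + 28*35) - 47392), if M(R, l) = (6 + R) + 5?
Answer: -664473/3581240 ≈ -0.18554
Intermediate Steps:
D(o) = -9 + 3*o
M(R, l) = 11 + R
S(A, t) = (18 + t)/(2*A) (S(A, t) = (t + (11 + 7))/(A + A) = (t + 18)/((2*A)) = (18 + t)*(1/(2*A)) = (18 + t)/(2*A))
(S(-130, -190) + 10222)/((-8684 + 28*35) - 47392) = ((½)*(18 - 190)/(-130) + 10222)/((-8684 + 28*35) - 47392) = ((½)*(-1/130)*(-172) + 10222)/((-8684 + 980) - 47392) = (43/65 + 10222)/(-7704 - 47392) = (664473/65)/(-55096) = (664473/65)*(-1/55096) = -664473/3581240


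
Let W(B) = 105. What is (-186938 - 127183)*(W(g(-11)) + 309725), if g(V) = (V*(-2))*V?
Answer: -97324109430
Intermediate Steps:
g(V) = -2*V**2 (g(V) = (-2*V)*V = -2*V**2)
(-186938 - 127183)*(W(g(-11)) + 309725) = (-186938 - 127183)*(105 + 309725) = -314121*309830 = -97324109430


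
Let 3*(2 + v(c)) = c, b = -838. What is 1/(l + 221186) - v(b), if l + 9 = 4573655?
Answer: 4046838211/14384496 ≈ 281.33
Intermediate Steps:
l = 4573646 (l = -9 + 4573655 = 4573646)
v(c) = -2 + c/3
1/(l + 221186) - v(b) = 1/(4573646 + 221186) - (-2 + (1/3)*(-838)) = 1/4794832 - (-2 - 838/3) = 1/4794832 - 1*(-844/3) = 1/4794832 + 844/3 = 4046838211/14384496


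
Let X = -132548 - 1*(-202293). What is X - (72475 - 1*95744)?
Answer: 93014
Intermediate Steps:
X = 69745 (X = -132548 + 202293 = 69745)
X - (72475 - 1*95744) = 69745 - (72475 - 1*95744) = 69745 - (72475 - 95744) = 69745 - 1*(-23269) = 69745 + 23269 = 93014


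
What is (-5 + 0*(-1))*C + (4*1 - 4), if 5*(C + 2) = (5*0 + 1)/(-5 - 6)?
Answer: 111/11 ≈ 10.091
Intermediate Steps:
C = -111/55 (C = -2 + ((5*0 + 1)/(-5 - 6))/5 = -2 + ((0 + 1)/(-11))/5 = -2 + (1*(-1/11))/5 = -2 + (⅕)*(-1/11) = -2 - 1/55 = -111/55 ≈ -2.0182)
(-5 + 0*(-1))*C + (4*1 - 4) = (-5 + 0*(-1))*(-111/55) + (4*1 - 4) = (-5 + 0)*(-111/55) + (4 - 4) = -5*(-111/55) + 0 = 111/11 + 0 = 111/11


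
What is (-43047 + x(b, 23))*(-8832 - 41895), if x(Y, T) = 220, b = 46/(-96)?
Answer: 2172485229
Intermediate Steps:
b = -23/48 (b = 46*(-1/96) = -23/48 ≈ -0.47917)
(-43047 + x(b, 23))*(-8832 - 41895) = (-43047 + 220)*(-8832 - 41895) = -42827*(-50727) = 2172485229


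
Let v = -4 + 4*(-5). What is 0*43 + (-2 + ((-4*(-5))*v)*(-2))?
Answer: 958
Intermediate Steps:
v = -24 (v = -4 - 20 = -24)
0*43 + (-2 + ((-4*(-5))*v)*(-2)) = 0*43 + (-2 + (-4*(-5)*(-24))*(-2)) = 0 + (-2 + (20*(-24))*(-2)) = 0 + (-2 - 480*(-2)) = 0 + (-2 + 960) = 0 + 958 = 958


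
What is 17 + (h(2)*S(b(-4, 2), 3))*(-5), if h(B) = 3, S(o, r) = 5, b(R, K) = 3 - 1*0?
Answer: -58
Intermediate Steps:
b(R, K) = 3 (b(R, K) = 3 + 0 = 3)
17 + (h(2)*S(b(-4, 2), 3))*(-5) = 17 + (3*5)*(-5) = 17 + 15*(-5) = 17 - 75 = -58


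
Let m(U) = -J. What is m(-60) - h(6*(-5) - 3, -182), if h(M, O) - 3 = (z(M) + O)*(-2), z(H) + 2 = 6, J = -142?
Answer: -217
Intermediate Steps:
z(H) = 4 (z(H) = -2 + 6 = 4)
m(U) = 142 (m(U) = -1*(-142) = 142)
h(M, O) = -5 - 2*O (h(M, O) = 3 + (4 + O)*(-2) = 3 + (-8 - 2*O) = -5 - 2*O)
m(-60) - h(6*(-5) - 3, -182) = 142 - (-5 - 2*(-182)) = 142 - (-5 + 364) = 142 - 1*359 = 142 - 359 = -217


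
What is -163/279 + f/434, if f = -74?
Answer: -1474/1953 ≈ -0.75474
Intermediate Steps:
-163/279 + f/434 = -163/279 - 74/434 = -163*1/279 - 74*1/434 = -163/279 - 37/217 = -1474/1953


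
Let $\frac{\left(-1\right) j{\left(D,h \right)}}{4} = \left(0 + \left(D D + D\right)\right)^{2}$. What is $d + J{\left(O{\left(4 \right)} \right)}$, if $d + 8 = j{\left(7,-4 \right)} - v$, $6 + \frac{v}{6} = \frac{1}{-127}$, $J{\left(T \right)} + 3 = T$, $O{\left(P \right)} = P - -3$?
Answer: $- \frac{1589018}{127} \approx -12512.0$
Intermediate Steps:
$O{\left(P \right)} = 3 + P$ ($O{\left(P \right)} = P + 3 = 3 + P$)
$J{\left(T \right)} = -3 + T$
$j{\left(D,h \right)} = - 4 \left(D + D^{2}\right)^{2}$ ($j{\left(D,h \right)} = - 4 \left(0 + \left(D D + D\right)\right)^{2} = - 4 \left(0 + \left(D^{2} + D\right)\right)^{2} = - 4 \left(0 + \left(D + D^{2}\right)\right)^{2} = - 4 \left(D + D^{2}\right)^{2}$)
$v = - \frac{4578}{127}$ ($v = -36 + \frac{6}{-127} = -36 + 6 \left(- \frac{1}{127}\right) = -36 - \frac{6}{127} = - \frac{4578}{127} \approx -36.047$)
$d = - \frac{1589526}{127}$ ($d = -8 - \left(- \frac{4578}{127} + 4 \cdot 7^{2} \left(1 + 7\right)^{2}\right) = -8 + \left(\left(-4\right) 49 \cdot 8^{2} + \frac{4578}{127}\right) = -8 + \left(\left(-4\right) 49 \cdot 64 + \frac{4578}{127}\right) = -8 + \left(-12544 + \frac{4578}{127}\right) = -8 - \frac{1588510}{127} = - \frac{1589526}{127} \approx -12516.0$)
$d + J{\left(O{\left(4 \right)} \right)} = - \frac{1589526}{127} + \left(-3 + \left(3 + 4\right)\right) = - \frac{1589526}{127} + \left(-3 + 7\right) = - \frac{1589526}{127} + 4 = - \frac{1589018}{127}$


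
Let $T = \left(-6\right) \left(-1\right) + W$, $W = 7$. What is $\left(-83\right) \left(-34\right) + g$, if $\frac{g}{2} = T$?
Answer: $2848$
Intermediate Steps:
$T = 13$ ($T = \left(-6\right) \left(-1\right) + 7 = 6 + 7 = 13$)
$g = 26$ ($g = 2 \cdot 13 = 26$)
$\left(-83\right) \left(-34\right) + g = \left(-83\right) \left(-34\right) + 26 = 2822 + 26 = 2848$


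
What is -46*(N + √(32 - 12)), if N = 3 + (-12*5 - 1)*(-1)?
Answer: -2944 - 92*√5 ≈ -3149.7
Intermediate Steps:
N = 64 (N = 3 + (-3*20 - 1)*(-1) = 3 + (-60 - 1)*(-1) = 3 - 61*(-1) = 3 + 61 = 64)
-46*(N + √(32 - 12)) = -46*(64 + √(32 - 12)) = -46*(64 + √20) = -46*(64 + 2*√5) = -2944 - 92*√5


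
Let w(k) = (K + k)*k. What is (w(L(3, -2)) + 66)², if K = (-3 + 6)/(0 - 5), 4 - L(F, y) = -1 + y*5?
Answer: 79524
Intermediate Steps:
L(F, y) = 5 - 5*y (L(F, y) = 4 - (-1 + y*5) = 4 - (-1 + 5*y) = 4 + (1 - 5*y) = 5 - 5*y)
K = -⅗ (K = 3/(-5) = 3*(-⅕) = -⅗ ≈ -0.60000)
w(k) = k*(-⅗ + k) (w(k) = (-⅗ + k)*k = k*(-⅗ + k))
(w(L(3, -2)) + 66)² = ((5 - 5*(-2))*(-3 + 5*(5 - 5*(-2)))/5 + 66)² = ((5 + 10)*(-3 + 5*(5 + 10))/5 + 66)² = ((⅕)*15*(-3 + 5*15) + 66)² = ((⅕)*15*(-3 + 75) + 66)² = ((⅕)*15*72 + 66)² = (216 + 66)² = 282² = 79524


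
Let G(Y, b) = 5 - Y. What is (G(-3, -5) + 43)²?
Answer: 2601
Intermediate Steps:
(G(-3, -5) + 43)² = ((5 - 1*(-3)) + 43)² = ((5 + 3) + 43)² = (8 + 43)² = 51² = 2601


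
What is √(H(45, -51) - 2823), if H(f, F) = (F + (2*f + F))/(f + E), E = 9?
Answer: I*√25409/3 ≈ 53.134*I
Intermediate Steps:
H(f, F) = (2*F + 2*f)/(9 + f) (H(f, F) = (F + (2*f + F))/(f + 9) = (F + (F + 2*f))/(9 + f) = (2*F + 2*f)/(9 + f))
√(H(45, -51) - 2823) = √(2*(-51 + 45)/(9 + 45) - 2823) = √(2*(-6)/54 - 2823) = √(2*(1/54)*(-6) - 2823) = √(-2/9 - 2823) = √(-25409/9) = I*√25409/3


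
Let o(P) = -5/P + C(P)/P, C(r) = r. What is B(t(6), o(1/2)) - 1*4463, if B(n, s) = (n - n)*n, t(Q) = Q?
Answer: -4463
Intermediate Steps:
o(P) = 1 - 5/P (o(P) = -5/P + P/P = -5/P + 1 = 1 - 5/P)
B(n, s) = 0 (B(n, s) = 0*n = 0)
B(t(6), o(1/2)) - 1*4463 = 0 - 1*4463 = 0 - 4463 = -4463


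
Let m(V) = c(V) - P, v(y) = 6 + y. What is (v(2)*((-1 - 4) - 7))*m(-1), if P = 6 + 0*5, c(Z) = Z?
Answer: 672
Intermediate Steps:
P = 6 (P = 6 + 0 = 6)
m(V) = -6 + V (m(V) = V - 1*6 = V - 6 = -6 + V)
(v(2)*((-1 - 4) - 7))*m(-1) = ((6 + 2)*((-1 - 4) - 7))*(-6 - 1) = (8*(-5 - 7))*(-7) = (8*(-12))*(-7) = -96*(-7) = 672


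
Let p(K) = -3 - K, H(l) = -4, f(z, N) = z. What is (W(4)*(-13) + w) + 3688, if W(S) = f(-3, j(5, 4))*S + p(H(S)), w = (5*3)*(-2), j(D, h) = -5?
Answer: 3801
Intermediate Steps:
w = -30 (w = 15*(-2) = -30)
W(S) = 1 - 3*S (W(S) = -3*S + (-3 - 1*(-4)) = -3*S + (-3 + 4) = -3*S + 1 = 1 - 3*S)
(W(4)*(-13) + w) + 3688 = ((1 - 3*4)*(-13) - 30) + 3688 = ((1 - 12)*(-13) - 30) + 3688 = (-11*(-13) - 30) + 3688 = (143 - 30) + 3688 = 113 + 3688 = 3801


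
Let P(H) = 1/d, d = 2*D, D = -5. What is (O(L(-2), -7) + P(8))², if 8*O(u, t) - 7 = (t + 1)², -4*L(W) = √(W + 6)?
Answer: 44521/1600 ≈ 27.826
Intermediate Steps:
L(W) = -√(6 + W)/4 (L(W) = -√(W + 6)/4 = -√(6 + W)/4)
d = -10 (d = 2*(-5) = -10)
O(u, t) = 7/8 + (1 + t)²/8 (O(u, t) = 7/8 + (t + 1)²/8 = 7/8 + (1 + t)²/8)
P(H) = -⅒ (P(H) = 1/(-10) = -⅒)
(O(L(-2), -7) + P(8))² = ((7/8 + (1 - 7)²/8) - ⅒)² = ((7/8 + (⅛)*(-6)²) - ⅒)² = ((7/8 + (⅛)*36) - ⅒)² = ((7/8 + 9/2) - ⅒)² = (43/8 - ⅒)² = (211/40)² = 44521/1600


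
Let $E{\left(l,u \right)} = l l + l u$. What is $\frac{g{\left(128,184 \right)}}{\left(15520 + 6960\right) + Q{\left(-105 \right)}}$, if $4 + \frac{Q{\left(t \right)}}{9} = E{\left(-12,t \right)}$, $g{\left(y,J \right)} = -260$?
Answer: $- \frac{13}{1754} \approx -0.0074116$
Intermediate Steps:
$E{\left(l,u \right)} = l^{2} + l u$
$Q{\left(t \right)} = 1260 - 108 t$ ($Q{\left(t \right)} = -36 + 9 \left(- 12 \left(-12 + t\right)\right) = -36 + 9 \left(144 - 12 t\right) = -36 - \left(-1296 + 108 t\right) = 1260 - 108 t$)
$\frac{g{\left(128,184 \right)}}{\left(15520 + 6960\right) + Q{\left(-105 \right)}} = - \frac{260}{\left(15520 + 6960\right) + \left(1260 - -11340\right)} = - \frac{260}{22480 + \left(1260 + 11340\right)} = - \frac{260}{22480 + 12600} = - \frac{260}{35080} = \left(-260\right) \frac{1}{35080} = - \frac{13}{1754}$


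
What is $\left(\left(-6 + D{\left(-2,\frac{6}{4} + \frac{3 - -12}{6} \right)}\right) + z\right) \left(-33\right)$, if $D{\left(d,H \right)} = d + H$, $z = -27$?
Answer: $1023$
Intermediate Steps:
$D{\left(d,H \right)} = H + d$
$\left(\left(-6 + D{\left(-2,\frac{6}{4} + \frac{3 - -12}{6} \right)}\right) + z\right) \left(-33\right) = \left(\left(-6 - \left(\frac{1}{2} - \frac{3 - -12}{6}\right)\right) - 27\right) \left(-33\right) = \left(\left(-6 - \left(\frac{1}{2} - \left(3 + 12\right) \frac{1}{6}\right)\right) - 27\right) \left(-33\right) = \left(\left(-6 + \left(\left(\frac{3}{2} + 15 \cdot \frac{1}{6}\right) - 2\right)\right) - 27\right) \left(-33\right) = \left(\left(-6 + \left(\left(\frac{3}{2} + \frac{5}{2}\right) - 2\right)\right) - 27\right) \left(-33\right) = \left(\left(-6 + \left(4 - 2\right)\right) - 27\right) \left(-33\right) = \left(\left(-6 + 2\right) - 27\right) \left(-33\right) = \left(-4 - 27\right) \left(-33\right) = \left(-31\right) \left(-33\right) = 1023$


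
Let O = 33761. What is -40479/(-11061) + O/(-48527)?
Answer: 530298004/178919049 ≈ 2.9639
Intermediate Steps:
-40479/(-11061) + O/(-48527) = -40479/(-11061) + 33761/(-48527) = -40479*(-1/11061) + 33761*(-1/48527) = 13493/3687 - 33761/48527 = 530298004/178919049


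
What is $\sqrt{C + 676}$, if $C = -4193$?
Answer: $i \sqrt{3517} \approx 59.304 i$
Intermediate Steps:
$\sqrt{C + 676} = \sqrt{-4193 + 676} = \sqrt{-3517} = i \sqrt{3517}$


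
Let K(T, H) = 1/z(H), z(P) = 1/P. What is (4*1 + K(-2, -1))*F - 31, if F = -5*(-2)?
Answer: -1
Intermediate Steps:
F = 10
K(T, H) = H (K(T, H) = 1/(1/H) = H)
(4*1 + K(-2, -1))*F - 31 = (4*1 - 1)*10 - 31 = (4 - 1)*10 - 31 = 3*10 - 31 = 30 - 31 = -1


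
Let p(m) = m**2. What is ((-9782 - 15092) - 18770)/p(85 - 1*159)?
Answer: -10911/1369 ≈ -7.9700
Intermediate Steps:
((-9782 - 15092) - 18770)/p(85 - 1*159) = ((-9782 - 15092) - 18770)/((85 - 1*159)**2) = (-24874 - 18770)/((85 - 159)**2) = -43644/((-74)**2) = -43644/5476 = -43644*1/5476 = -10911/1369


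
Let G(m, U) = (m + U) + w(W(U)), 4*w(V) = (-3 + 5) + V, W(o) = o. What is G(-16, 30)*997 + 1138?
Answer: 23072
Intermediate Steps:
w(V) = ½ + V/4 (w(V) = ((-3 + 5) + V)/4 = (2 + V)/4 = ½ + V/4)
G(m, U) = ½ + m + 5*U/4 (G(m, U) = (m + U) + (½ + U/4) = (U + m) + (½ + U/4) = ½ + m + 5*U/4)
G(-16, 30)*997 + 1138 = (½ - 16 + (5/4)*30)*997 + 1138 = (½ - 16 + 75/2)*997 + 1138 = 22*997 + 1138 = 21934 + 1138 = 23072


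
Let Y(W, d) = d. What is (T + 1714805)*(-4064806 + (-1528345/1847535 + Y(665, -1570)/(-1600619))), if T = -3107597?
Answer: 1116131995821575656393016/197146641611 ≈ 5.6614e+12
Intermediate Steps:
(T + 1714805)*(-4064806 + (-1528345/1847535 + Y(665, -1570)/(-1600619))) = (-3107597 + 1714805)*(-4064806 + (-1528345/1847535 - 1570/(-1600619))) = -1392792*(-4064806 + (-1528345*1/1847535 - 1570*(-1/1600619))) = -1392792*(-4064806 + (-305669/369507 + 1570/1600619)) = -1392792*(-4064806 - 488679483121/591439924833) = -1392792*(-2404089043780210519/591439924833) = 1116131995821575656393016/197146641611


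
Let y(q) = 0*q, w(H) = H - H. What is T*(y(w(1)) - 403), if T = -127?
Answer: 51181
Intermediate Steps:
w(H) = 0
y(q) = 0
T*(y(w(1)) - 403) = -127*(0 - 403) = -127*(-403) = 51181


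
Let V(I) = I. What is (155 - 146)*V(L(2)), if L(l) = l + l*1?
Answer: 36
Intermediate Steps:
L(l) = 2*l (L(l) = l + l = 2*l)
(155 - 146)*V(L(2)) = (155 - 146)*(2*2) = 9*4 = 36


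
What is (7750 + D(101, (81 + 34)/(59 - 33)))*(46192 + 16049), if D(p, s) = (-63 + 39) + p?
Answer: 487160307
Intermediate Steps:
D(p, s) = -24 + p
(7750 + D(101, (81 + 34)/(59 - 33)))*(46192 + 16049) = (7750 + (-24 + 101))*(46192 + 16049) = (7750 + 77)*62241 = 7827*62241 = 487160307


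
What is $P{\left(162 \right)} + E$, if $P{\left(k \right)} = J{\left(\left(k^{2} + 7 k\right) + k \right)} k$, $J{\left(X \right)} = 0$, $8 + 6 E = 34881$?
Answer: $\frac{34873}{6} \approx 5812.2$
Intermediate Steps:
$E = \frac{34873}{6}$ ($E = - \frac{4}{3} + \frac{1}{6} \cdot 34881 = - \frac{4}{3} + \frac{11627}{2} = \frac{34873}{6} \approx 5812.2$)
$P{\left(k \right)} = 0$ ($P{\left(k \right)} = 0 k = 0$)
$P{\left(162 \right)} + E = 0 + \frac{34873}{6} = \frac{34873}{6}$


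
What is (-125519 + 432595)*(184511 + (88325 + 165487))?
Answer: 134598473548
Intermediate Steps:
(-125519 + 432595)*(184511 + (88325 + 165487)) = 307076*(184511 + 253812) = 307076*438323 = 134598473548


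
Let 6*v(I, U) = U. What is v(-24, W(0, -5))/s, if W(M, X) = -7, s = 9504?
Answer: -7/57024 ≈ -0.00012276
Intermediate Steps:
v(I, U) = U/6
v(-24, W(0, -5))/s = ((⅙)*(-7))/9504 = -7/6*1/9504 = -7/57024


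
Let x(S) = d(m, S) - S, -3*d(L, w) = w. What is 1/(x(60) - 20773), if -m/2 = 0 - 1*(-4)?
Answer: -1/20853 ≈ -4.7955e-5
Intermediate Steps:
m = -8 (m = -2*(0 - 1*(-4)) = -2*(0 + 4) = -2*4 = -8)
d(L, w) = -w/3
x(S) = -4*S/3 (x(S) = -S/3 - S = -4*S/3)
1/(x(60) - 20773) = 1/(-4/3*60 - 20773) = 1/(-80 - 20773) = 1/(-20853) = -1/20853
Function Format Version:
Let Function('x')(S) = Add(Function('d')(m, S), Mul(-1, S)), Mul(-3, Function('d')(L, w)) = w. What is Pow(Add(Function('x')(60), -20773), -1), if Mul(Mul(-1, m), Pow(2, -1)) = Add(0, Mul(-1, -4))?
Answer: Rational(-1, 20853) ≈ -4.7955e-5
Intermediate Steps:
m = -8 (m = Mul(-2, Add(0, Mul(-1, -4))) = Mul(-2, Add(0, 4)) = Mul(-2, 4) = -8)
Function('d')(L, w) = Mul(Rational(-1, 3), w)
Function('x')(S) = Mul(Rational(-4, 3), S) (Function('x')(S) = Add(Mul(Rational(-1, 3), S), Mul(-1, S)) = Mul(Rational(-4, 3), S))
Pow(Add(Function('x')(60), -20773), -1) = Pow(Add(Mul(Rational(-4, 3), 60), -20773), -1) = Pow(Add(-80, -20773), -1) = Pow(-20853, -1) = Rational(-1, 20853)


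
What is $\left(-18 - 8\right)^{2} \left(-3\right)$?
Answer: $-2028$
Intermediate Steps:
$\left(-18 - 8\right)^{2} \left(-3\right) = \left(-26\right)^{2} \left(-3\right) = 676 \left(-3\right) = -2028$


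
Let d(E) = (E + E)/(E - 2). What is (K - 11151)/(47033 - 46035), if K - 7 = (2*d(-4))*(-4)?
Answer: -16732/1497 ≈ -11.177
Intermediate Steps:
d(E) = 2*E/(-2 + E) (d(E) = (2*E)/(-2 + E) = 2*E/(-2 + E))
K = -11/3 (K = 7 + (2*(2*(-4)/(-2 - 4)))*(-4) = 7 + (2*(2*(-4)/(-6)))*(-4) = 7 + (2*(2*(-4)*(-1/6)))*(-4) = 7 + (2*(4/3))*(-4) = 7 + (8/3)*(-4) = 7 - 32/3 = -11/3 ≈ -3.6667)
(K - 11151)/(47033 - 46035) = (-11/3 - 11151)/(47033 - 46035) = -33464/3/998 = -33464/3*1/998 = -16732/1497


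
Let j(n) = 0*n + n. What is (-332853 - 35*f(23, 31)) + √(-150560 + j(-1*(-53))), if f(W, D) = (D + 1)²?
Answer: -368693 + 3*I*√16723 ≈ -3.6869e+5 + 387.95*I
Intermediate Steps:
j(n) = n (j(n) = 0 + n = n)
f(W, D) = (1 + D)²
(-332853 - 35*f(23, 31)) + √(-150560 + j(-1*(-53))) = (-332853 - 35*(1 + 31)²) + √(-150560 - 1*(-53)) = (-332853 - 35*32²) + √(-150560 + 53) = (-332853 - 35*1024) + √(-150507) = (-332853 - 35840) + 3*I*√16723 = -368693 + 3*I*√16723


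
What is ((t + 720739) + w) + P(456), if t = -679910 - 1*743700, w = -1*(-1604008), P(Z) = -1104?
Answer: 900033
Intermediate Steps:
w = 1604008
t = -1423610 (t = -679910 - 743700 = -1423610)
((t + 720739) + w) + P(456) = ((-1423610 + 720739) + 1604008) - 1104 = (-702871 + 1604008) - 1104 = 901137 - 1104 = 900033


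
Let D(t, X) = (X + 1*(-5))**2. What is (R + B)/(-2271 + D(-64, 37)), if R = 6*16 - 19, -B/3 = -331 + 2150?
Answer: 5380/1247 ≈ 4.3144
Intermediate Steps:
B = -5457 (B = -3*(-331 + 2150) = -3*1819 = -5457)
D(t, X) = (-5 + X)**2 (D(t, X) = (X - 5)**2 = (-5 + X)**2)
R = 77 (R = 96 - 19 = 77)
(R + B)/(-2271 + D(-64, 37)) = (77 - 5457)/(-2271 + (-5 + 37)**2) = -5380/(-2271 + 32**2) = -5380/(-2271 + 1024) = -5380/(-1247) = -5380*(-1/1247) = 5380/1247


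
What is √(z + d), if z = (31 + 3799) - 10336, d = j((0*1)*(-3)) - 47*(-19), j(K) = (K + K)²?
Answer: I*√5613 ≈ 74.92*I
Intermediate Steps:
j(K) = 4*K² (j(K) = (2*K)² = 4*K²)
d = 893 (d = 4*((0*1)*(-3))² - 47*(-19) = 4*(0*(-3))² - 1*(-893) = 4*0² + 893 = 4*0 + 893 = 0 + 893 = 893)
z = -6506 (z = 3830 - 10336 = -6506)
√(z + d) = √(-6506 + 893) = √(-5613) = I*√5613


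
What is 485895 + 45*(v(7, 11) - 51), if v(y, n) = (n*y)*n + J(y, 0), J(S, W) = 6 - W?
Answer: 521985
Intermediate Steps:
v(y, n) = 6 + y*n² (v(y, n) = (n*y)*n + (6 - 1*0) = y*n² + (6 + 0) = y*n² + 6 = 6 + y*n²)
485895 + 45*(v(7, 11) - 51) = 485895 + 45*((6 + 7*11²) - 51) = 485895 + 45*((6 + 7*121) - 51) = 485895 + 45*((6 + 847) - 51) = 485895 + 45*(853 - 51) = 485895 + 45*802 = 485895 + 36090 = 521985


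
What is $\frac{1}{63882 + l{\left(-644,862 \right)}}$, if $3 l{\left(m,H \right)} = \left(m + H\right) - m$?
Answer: $\frac{3}{192508} \approx 1.5584 \cdot 10^{-5}$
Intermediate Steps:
$l{\left(m,H \right)} = \frac{H}{3}$ ($l{\left(m,H \right)} = \frac{\left(m + H\right) - m}{3} = \frac{\left(H + m\right) - m}{3} = \frac{H}{3}$)
$\frac{1}{63882 + l{\left(-644,862 \right)}} = \frac{1}{63882 + \frac{1}{3} \cdot 862} = \frac{1}{63882 + \frac{862}{3}} = \frac{1}{\frac{192508}{3}} = \frac{3}{192508}$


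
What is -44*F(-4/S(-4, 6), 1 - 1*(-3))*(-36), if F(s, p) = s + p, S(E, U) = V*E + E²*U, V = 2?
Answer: 6264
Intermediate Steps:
S(E, U) = 2*E + U*E² (S(E, U) = 2*E + E²*U = 2*E + U*E²)
F(s, p) = p + s
-44*F(-4/S(-4, 6), 1 - 1*(-3))*(-36) = -44*((1 - 1*(-3)) - 4*(-1/(4*(2 - 4*6))))*(-36) = -44*((1 + 3) - 4*(-1/(4*(2 - 24))))*(-36) = -44*(4 - 4/((-4*(-22))))*(-36) = -44*(4 - 4/88)*(-36) = -44*(4 - 4*1/88)*(-36) = -44*(4 - 1/22)*(-36) = -44*87/22*(-36) = -174*(-36) = 6264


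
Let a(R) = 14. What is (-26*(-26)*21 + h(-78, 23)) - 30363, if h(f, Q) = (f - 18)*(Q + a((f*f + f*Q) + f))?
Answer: -19719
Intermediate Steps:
h(f, Q) = (-18 + f)*(14 + Q) (h(f, Q) = (f - 18)*(Q + 14) = (-18 + f)*(14 + Q))
(-26*(-26)*21 + h(-78, 23)) - 30363 = (-26*(-26)*21 + (-252 - 18*23 + 14*(-78) + 23*(-78))) - 30363 = (676*21 + (-252 - 414 - 1092 - 1794)) - 30363 = (14196 - 3552) - 30363 = 10644 - 30363 = -19719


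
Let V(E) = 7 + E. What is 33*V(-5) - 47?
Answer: 19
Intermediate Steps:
33*V(-5) - 47 = 33*(7 - 5) - 47 = 33*2 - 47 = 66 - 47 = 19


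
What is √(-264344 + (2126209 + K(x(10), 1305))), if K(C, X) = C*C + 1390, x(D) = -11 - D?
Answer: 4*√116481 ≈ 1365.2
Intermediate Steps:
K(C, X) = 1390 + C² (K(C, X) = C² + 1390 = 1390 + C²)
√(-264344 + (2126209 + K(x(10), 1305))) = √(-264344 + (2126209 + (1390 + (-11 - 1*10)²))) = √(-264344 + (2126209 + (1390 + (-11 - 10)²))) = √(-264344 + (2126209 + (1390 + (-21)²))) = √(-264344 + (2126209 + (1390 + 441))) = √(-264344 + (2126209 + 1831)) = √(-264344 + 2128040) = √1863696 = 4*√116481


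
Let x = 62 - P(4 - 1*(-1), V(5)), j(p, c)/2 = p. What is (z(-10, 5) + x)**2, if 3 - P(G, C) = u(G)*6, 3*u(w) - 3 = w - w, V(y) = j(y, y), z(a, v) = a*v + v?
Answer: 400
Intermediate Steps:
z(a, v) = v + a*v
j(p, c) = 2*p
V(y) = 2*y
u(w) = 1 (u(w) = 1 + (w - w)/3 = 1 + (1/3)*0 = 1 + 0 = 1)
P(G, C) = -3 (P(G, C) = 3 - 6 = -3)
x = 65 (x = 62 - 1*(-3) = 62 + 3 = 65)
(z(-10, 5) + x)**2 = (5*(1 - 10) + 65)**2 = (5*(-9) + 65)**2 = (-45 + 65)**2 = 20**2 = 400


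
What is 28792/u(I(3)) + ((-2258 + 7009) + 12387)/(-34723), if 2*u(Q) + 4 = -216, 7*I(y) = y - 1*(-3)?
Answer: -500814898/1909765 ≈ -262.24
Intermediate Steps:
I(y) = 3/7 + y/7 (I(y) = (y - 1*(-3))/7 = (y + 3)/7 = (3 + y)/7 = 3/7 + y/7)
u(Q) = -110 (u(Q) = -2 + (1/2)*(-216) = -2 - 108 = -110)
28792/u(I(3)) + ((-2258 + 7009) + 12387)/(-34723) = 28792/(-110) + ((-2258 + 7009) + 12387)/(-34723) = 28792*(-1/110) + (4751 + 12387)*(-1/34723) = -14396/55 + 17138*(-1/34723) = -14396/55 - 17138/34723 = -500814898/1909765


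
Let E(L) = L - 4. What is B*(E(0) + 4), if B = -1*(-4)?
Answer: 0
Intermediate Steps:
E(L) = -4 + L
B = 4
B*(E(0) + 4) = 4*((-4 + 0) + 4) = 4*(-4 + 4) = 4*0 = 0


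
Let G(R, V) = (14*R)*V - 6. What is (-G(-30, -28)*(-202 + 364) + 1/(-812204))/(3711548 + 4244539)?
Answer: -1546556622193/6461965685748 ≈ -0.23933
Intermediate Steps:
G(R, V) = -6 + 14*R*V (G(R, V) = 14*R*V - 6 = -6 + 14*R*V)
(-G(-30, -28)*(-202 + 364) + 1/(-812204))/(3711548 + 4244539) = (-(-6 + 14*(-30)*(-28))*(-202 + 364) + 1/(-812204))/(3711548 + 4244539) = (-(-6 + 11760)*162 - 1/812204)/7956087 = (-11754*162 - 1/812204)*(1/7956087) = (-1*1904148 - 1/812204)*(1/7956087) = (-1904148 - 1/812204)*(1/7956087) = -1546556622193/812204*1/7956087 = -1546556622193/6461965685748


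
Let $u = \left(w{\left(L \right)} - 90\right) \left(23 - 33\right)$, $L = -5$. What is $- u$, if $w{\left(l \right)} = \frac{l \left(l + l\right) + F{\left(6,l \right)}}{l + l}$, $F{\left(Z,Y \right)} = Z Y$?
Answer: $-920$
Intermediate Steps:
$F{\left(Z,Y \right)} = Y Z$
$w{\left(l \right)} = \frac{2 l^{2} + 6 l}{2 l}$ ($w{\left(l \right)} = \frac{l \left(l + l\right) + l 6}{l + l} = \frac{l 2 l + 6 l}{2 l} = \left(2 l^{2} + 6 l\right) \frac{1}{2 l} = \frac{2 l^{2} + 6 l}{2 l}$)
$u = 920$ ($u = \left(\left(3 - 5\right) - 90\right) \left(23 - 33\right) = \left(-2 - 90\right) \left(-10\right) = \left(-92\right) \left(-10\right) = 920$)
$- u = \left(-1\right) 920 = -920$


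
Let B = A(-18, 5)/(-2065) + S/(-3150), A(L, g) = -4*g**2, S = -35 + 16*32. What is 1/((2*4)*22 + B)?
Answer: 20650/3632273 ≈ 0.0056851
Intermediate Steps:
S = 477 (S = -35 + 512 = 477)
B = -2127/20650 (B = -4*5**2/(-2065) + 477/(-3150) = -4*25*(-1/2065) + 477*(-1/3150) = -100*(-1/2065) - 53/350 = 20/413 - 53/350 = -2127/20650 ≈ -0.10300)
1/((2*4)*22 + B) = 1/((2*4)*22 - 2127/20650) = 1/(8*22 - 2127/20650) = 1/(176 - 2127/20650) = 1/(3632273/20650) = 20650/3632273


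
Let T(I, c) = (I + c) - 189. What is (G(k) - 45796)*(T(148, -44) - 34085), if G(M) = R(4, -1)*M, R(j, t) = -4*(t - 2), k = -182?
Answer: 1639476600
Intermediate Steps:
R(j, t) = 8 - 4*t (R(j, t) = -4*(-2 + t) = 8 - 4*t)
T(I, c) = -189 + I + c
G(M) = 12*M (G(M) = (8 - 4*(-1))*M = (8 + 4)*M = 12*M)
(G(k) - 45796)*(T(148, -44) - 34085) = (12*(-182) - 45796)*((-189 + 148 - 44) - 34085) = (-2184 - 45796)*(-85 - 34085) = -47980*(-34170) = 1639476600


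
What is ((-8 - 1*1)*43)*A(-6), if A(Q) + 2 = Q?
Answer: 3096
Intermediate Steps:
A(Q) = -2 + Q
((-8 - 1*1)*43)*A(-6) = ((-8 - 1*1)*43)*(-2 - 6) = ((-8 - 1)*43)*(-8) = -9*43*(-8) = -387*(-8) = 3096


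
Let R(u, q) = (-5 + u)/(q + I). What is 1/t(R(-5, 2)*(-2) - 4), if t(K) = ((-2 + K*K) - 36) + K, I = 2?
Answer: -1/36 ≈ -0.027778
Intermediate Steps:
R(u, q) = (-5 + u)/(2 + q) (R(u, q) = (-5 + u)/(q + 2) = (-5 + u)/(2 + q))
t(K) = -38 + K + K**2 (t(K) = ((-2 + K**2) - 36) + K = (-38 + K**2) + K = -38 + K + K**2)
1/t(R(-5, 2)*(-2) - 4) = 1/(-38 + (((-5 - 5)/(2 + 2))*(-2) - 4) + (((-5 - 5)/(2 + 2))*(-2) - 4)**2) = 1/(-38 + ((-10/4)*(-2) - 4) + ((-10/4)*(-2) - 4)**2) = 1/(-38 + (((1/4)*(-10))*(-2) - 4) + (((1/4)*(-10))*(-2) - 4)**2) = 1/(-38 + (-5/2*(-2) - 4) + (-5/2*(-2) - 4)**2) = 1/(-38 + (5 - 4) + (5 - 4)**2) = 1/(-38 + 1 + 1**2) = 1/(-38 + 1 + 1) = 1/(-36) = -1/36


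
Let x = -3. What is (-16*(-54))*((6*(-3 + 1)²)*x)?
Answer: -62208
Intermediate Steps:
(-16*(-54))*((6*(-3 + 1)²)*x) = (-16*(-54))*((6*(-3 + 1)²)*(-3)) = 864*((6*(-2)²)*(-3)) = 864*((6*4)*(-3)) = 864*(24*(-3)) = 864*(-72) = -62208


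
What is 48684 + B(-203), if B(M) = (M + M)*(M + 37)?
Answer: 116080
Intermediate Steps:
B(M) = 2*M*(37 + M) (B(M) = (2*M)*(37 + M) = 2*M*(37 + M))
48684 + B(-203) = 48684 + 2*(-203)*(37 - 203) = 48684 + 2*(-203)*(-166) = 48684 + 67396 = 116080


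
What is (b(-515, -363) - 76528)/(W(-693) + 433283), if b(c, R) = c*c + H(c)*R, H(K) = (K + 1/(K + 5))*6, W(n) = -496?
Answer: 111381558/36786895 ≈ 3.0278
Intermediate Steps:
H(K) = 6*K + 6/(5 + K) (H(K) = (K + 1/(5 + K))*6 = 6*K + 6/(5 + K))
b(c, R) = c² + 6*R*(1 + c² + 5*c)/(5 + c) (b(c, R) = c*c + (6*(1 + c² + 5*c)/(5 + c))*R = c² + 6*R*(1 + c² + 5*c)/(5 + c))
(b(-515, -363) - 76528)/(W(-693) + 433283) = (((-515)²*(5 - 515) + 6*(-363)*(1 + (-515)² + 5*(-515)))/(5 - 515) - 76528)/(-496 + 433283) = ((265225*(-510) + 6*(-363)*(1 + 265225 - 2575))/(-510) - 76528)/432787 = (-(-135264750 + 6*(-363)*262651)/510 - 76528)*(1/432787) = (-(-135264750 - 572053878)/510 - 76528)*(1/432787) = (-1/510*(-707318628) - 76528)*(1/432787) = (117886438/85 - 76528)*(1/432787) = (111381558/85)*(1/432787) = 111381558/36786895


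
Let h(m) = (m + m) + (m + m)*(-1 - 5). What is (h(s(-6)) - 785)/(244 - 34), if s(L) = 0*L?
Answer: -157/42 ≈ -3.7381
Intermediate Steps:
s(L) = 0
h(m) = -10*m (h(m) = 2*m + (2*m)*(-6) = 2*m - 12*m = -10*m)
(h(s(-6)) - 785)/(244 - 34) = (-10*0 - 785)/(244 - 34) = (0 - 785)/210 = -785*1/210 = -157/42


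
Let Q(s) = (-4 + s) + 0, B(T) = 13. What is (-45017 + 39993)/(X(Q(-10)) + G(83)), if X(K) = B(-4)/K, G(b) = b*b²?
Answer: -70336/8005005 ≈ -0.0087865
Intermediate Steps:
G(b) = b³
Q(s) = -4 + s
X(K) = 13/K
(-45017 + 39993)/(X(Q(-10)) + G(83)) = (-45017 + 39993)/(13/(-4 - 10) + 83³) = -5024/(13/(-14) + 571787) = -5024/(13*(-1/14) + 571787) = -5024/(-13/14 + 571787) = -5024/8005005/14 = -5024*14/8005005 = -70336/8005005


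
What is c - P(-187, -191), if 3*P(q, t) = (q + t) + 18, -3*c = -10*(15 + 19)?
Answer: 700/3 ≈ 233.33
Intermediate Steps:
c = 340/3 (c = -(-10)*(15 + 19)/3 = -(-10)*34/3 = -⅓*(-340) = 340/3 ≈ 113.33)
P(q, t) = 6 + q/3 + t/3 (P(q, t) = ((q + t) + 18)/3 = (18 + q + t)/3 = 6 + q/3 + t/3)
c - P(-187, -191) = 340/3 - (6 + (⅓)*(-187) + (⅓)*(-191)) = 340/3 - (6 - 187/3 - 191/3) = 340/3 - 1*(-120) = 340/3 + 120 = 700/3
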